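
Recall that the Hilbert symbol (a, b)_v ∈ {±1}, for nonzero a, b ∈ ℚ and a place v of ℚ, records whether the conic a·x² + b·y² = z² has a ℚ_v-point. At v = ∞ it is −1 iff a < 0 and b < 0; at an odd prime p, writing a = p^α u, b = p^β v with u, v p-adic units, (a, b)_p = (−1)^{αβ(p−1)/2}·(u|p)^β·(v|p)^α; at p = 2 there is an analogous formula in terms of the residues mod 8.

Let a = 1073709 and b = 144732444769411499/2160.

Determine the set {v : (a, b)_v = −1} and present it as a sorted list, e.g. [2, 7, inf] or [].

(a, b) ≡ (119301, 93765) mod (ℚ^×)²; places V = {2, 3, 5, 7, 11, 13, 19, 23, 47, ∞}.
(a,b)_3: α=3, u≡2; β=-3, v≡1 (mod 3); (2|3)=-1, (1|3)=+1; sign (−1)^1·-1^-3·+1^3 = +1.
(a,b)_47: α=0, u≡41; β=1, v≡3 (mod 47); (41|47)=-1, (3|47)=+1; sign (−1)^0·-1^1·+1^0 = -1.
(a,b)_11: α=0, u≡10; β=4, v≡3 (mod 11); (10|11)=-1, (3|11)=+1; sign (−1)^0·-1^4·+1^0 = +1.
(a,b)_13: α=1, u≡4; β=2, v≡4 (mod 13); (4|13)=+1, (4|13)=+1; sign (−1)^0·+1^2·+1^1 = +1.
(a,b)_2: α=0, β=-4; u≡5, v≡5 (mod 8); ε(u)ε(v)=0·0, αω(v)=0·1, βω(u)=-4·1; sum ≡ 0  ⇒  +1.
(a,b)_19: α=1, u≡5; β=3, v≡15 (mod 19); (5|19)=+1, (15|19)=-1; sign (−1)^1·+1^3·-1^1 = +1.
(a,b)_23: α=1, u≡16; β=2, v≡14 (mod 23); (16|23)=+1, (14|23)=-1; sign (−1)^0·+1^2·-1^1 = -1.
(a,b)_7: α=1, u≡3; β=3, v≡1 (mod 7); (3|7)=-1, (1|7)=+1; sign (−1)^1·-1^3·+1^1 = +1.
(a,b)_∞: sgn(119301)=+, sgn(93765)=+, so +1.
(a,b)_5: α=0, u≡4; β=-1, v≡2 (mod 5); (4|5)=+1, (2|5)=-1; sign (−1)^0·+1^-1·-1^0 = +1.
(119301, 93765 / ℚ) ramifies at {23, 47}: a division algebra.

[23, 47]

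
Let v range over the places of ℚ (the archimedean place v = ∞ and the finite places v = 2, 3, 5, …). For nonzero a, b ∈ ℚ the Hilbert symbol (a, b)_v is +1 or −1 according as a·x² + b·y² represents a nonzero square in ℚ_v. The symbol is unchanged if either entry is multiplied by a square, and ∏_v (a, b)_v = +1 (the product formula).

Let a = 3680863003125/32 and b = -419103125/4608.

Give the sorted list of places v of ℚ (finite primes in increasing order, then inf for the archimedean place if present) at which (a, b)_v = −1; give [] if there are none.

Mod squares: a ≡ 5610, b ≡ -27370. Check v ∈ {∞, 2, 3, 5, 7, 11, 17, 23}.
v=5: a=5^5·(≡3), b=5^5·(≡4) mod 5; (3|5)=-1, (4|5)=+1; (−1)^{5·5·2}·(-1)^5·(+1)^5 = -1.
v=7: a=7^2·(≡5), b=7^3·(≡5) mod 7; (5|7)=-1, (5|7)=-1; (−1)^{2·3·3}·(-1)^3·(-1)^2 = -1.
v=3: a=3^5·(≡1), b=3^-2·(≡2) mod 3; (1|3)=+1, (2|3)=-1; (−1)^{5·-2·1}·(+1)^-2·(-1)^5 = -1.
v=∞: 5610 > 0 and -27370 < 0  ⇒  (a,b)_∞ = +1.
v=17: a=17^1·(≡10), b=17^1·(≡3) mod 17; (10|17)=-1, (3|17)=-1; (−1)^{1·1·8}·(-1)^1·(-1)^1 = +1.
v=23: a=23^2·(≡7), b=23^1·(≡16) mod 23; (7|23)=-1, (16|23)=+1; (−1)^{2·1·11}·(-1)^1·(+1)^2 = -1.
v=11: a=11^1·(≡3), b=11^0·(≡1) mod 11; (3|11)=+1, (1|11)=+1; (−1)^{1·0·5}·(+1)^0·(+1)^1 = +1.
v=2: v_2(a)=-5, v_2(b)=-9; units ≡ 5, 3 (mod 8); ε·ε+αω+βω = 0·1+-5·1+-9·1 ≡ 0  ⇒  (a,b)_2 = +1.
(5610, -27370 / ℚ) ramifies at {3, 5, 7, 23}: a division algebra.

[3, 5, 7, 23]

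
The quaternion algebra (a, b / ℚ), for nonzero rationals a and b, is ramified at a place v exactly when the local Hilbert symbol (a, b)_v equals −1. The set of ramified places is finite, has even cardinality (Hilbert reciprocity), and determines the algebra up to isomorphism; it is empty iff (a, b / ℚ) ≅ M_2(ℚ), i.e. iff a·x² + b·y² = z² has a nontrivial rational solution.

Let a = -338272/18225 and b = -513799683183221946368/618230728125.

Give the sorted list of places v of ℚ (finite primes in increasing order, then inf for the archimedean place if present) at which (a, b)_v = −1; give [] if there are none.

Mod squares: a ≡ -22, b ≡ -1385670. Check v ∈ {∞, 2, 3, 5, 11, 13, 17, 19, 23, 31}.
v=17: a=17^0·(≡11), b=17^1·(≡5) mod 17; (11|17)=-1, (5|17)=-1; (−1)^{0·1·8}·(-1)^1·(-1)^0 = -1.
v=19: a=19^0·(≡1), b=19^-1·(≡9) mod 19; (1|19)=+1, (9|19)=+1; (−1)^{0·-1·9}·(+1)^-1·(+1)^0 = +1.
v=31: a=31^2·(≡14), b=31^8·(≡12) mod 31; (14|31)=+1, (12|31)=-1; (−1)^{2·8·15}·(+1)^8·(-1)^2 = +1.
v=23: a=23^0·(≡9), b=23^-2·(≡11) mod 23; (9|23)=+1, (11|23)=-1; (−1)^{0·-2·11}·(+1)^-2·(-1)^0 = +1.
v=5: a=5^-2·(≡2), b=5^-5·(≡4) mod 5; (2|5)=-1, (4|5)=+1; (−1)^{-2·-5·2}·(-1)^-5·(+1)^-2 = -1.
v=∞: -22 < 0 and -1385670 < 0  ⇒  (a,b)_∞ = -1.
v=3: a=3^-6·(≡2), b=3^-9·(≡2) mod 3; (2|3)=-1, (2|3)=-1; (−1)^{-6·-9·1}·(-1)^-9·(-1)^-6 = -1.
v=11: a=11^1·(≡9), b=11^3·(≡6) mod 11; (9|11)=+1, (6|11)=-1; (−1)^{1·3·5}·(+1)^3·(-1)^1 = +1.
v=2: v_2(a)=5, v_2(b)=11; units ≡ 5, 5 (mod 8); ε·ε+αω+βω = 0·0+5·1+11·1 ≡ 0  ⇒  (a,b)_2 = +1.
v=13: a=13^0·(≡12), b=13^1·(≡12) mod 13; (12|13)=+1, (12|13)=+1; (−1)^{0·1·6}·(+1)^1·(+1)^0 = +1.
(-22, -1385670 / ℚ) ramifies at {3, 5, 17, ∞}: a division algebra.

[3, 5, 17, inf]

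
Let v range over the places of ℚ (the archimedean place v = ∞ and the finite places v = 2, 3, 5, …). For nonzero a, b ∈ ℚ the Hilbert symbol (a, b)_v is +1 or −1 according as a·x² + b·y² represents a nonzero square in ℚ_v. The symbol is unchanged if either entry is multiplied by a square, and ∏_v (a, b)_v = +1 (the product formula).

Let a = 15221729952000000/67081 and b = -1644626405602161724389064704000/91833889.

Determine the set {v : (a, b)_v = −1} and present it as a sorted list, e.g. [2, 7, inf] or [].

(a, b) ≡ (858, -715) mod (ℚ^×)²; places V = {2, 3, 5, 7, 11, 13, 37, ∞}.
(a,b)_2: α=11, β=36; u≡5, v≡5 (mod 8); ε(u)ε(v)=0·0, αω(v)=11·1, βω(u)=36·1; sum ≡ 1  ⇒  -1.
(a,b)_∞: sgn(858)=+, sgn(-715)=−, so +1.
(a,b)_7: α=-2, u≡4; β=-2, v≡3 (mod 7); (4|7)=+1, (3|7)=-1; sign (−1)^0·+1^-2·-1^-2 = +1.
(a,b)_3: α=9, u≡1; β=18, v≡2 (mod 3); (1|3)=+1, (2|3)=-1; sign (−1)^0·+1^18·-1^9 = -1.
(a,b)_37: α=-2, u≡21; β=-4, v≡10 (mod 37); (21|37)=+1, (10|37)=+1; sign (−1)^0·+1^-4·+1^-2 = +1.
(a,b)_11: α=1, u≡4; β=3, v≡1 (mod 11); (4|11)=+1, (1|11)=+1; sign (−1)^1·+1^3·+1^1 = -1.
(a,b)_13: α=3, u≡1; β=5, v≡3 (mod 13); (1|13)=+1, (3|13)=+1; sign (−1)^0·+1^5·+1^3 = +1.
(a,b)_5: α=6, u≡3; β=3, v≡2 (mod 5); (3|5)=-1, (2|5)=-1; sign (−1)^0·-1^3·-1^6 = -1.
|Ram(858, -715)| = 4, even; anisotropic at {2, 3, 5, 11}.

[2, 3, 5, 11]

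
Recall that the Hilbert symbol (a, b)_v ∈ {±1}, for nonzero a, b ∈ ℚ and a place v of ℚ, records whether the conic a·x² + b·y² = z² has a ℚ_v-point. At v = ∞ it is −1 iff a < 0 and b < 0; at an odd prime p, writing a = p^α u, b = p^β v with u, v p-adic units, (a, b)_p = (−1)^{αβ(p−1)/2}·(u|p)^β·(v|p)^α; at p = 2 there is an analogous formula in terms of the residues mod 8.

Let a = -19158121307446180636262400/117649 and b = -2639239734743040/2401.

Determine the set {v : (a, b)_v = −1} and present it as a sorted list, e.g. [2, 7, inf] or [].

[2, 11, 23, inf]

Mod squares: a ≡ -5681, b ≡ -165. Check v ∈ {∞, 2, 3, 5, 7, 11, 13, 19, 23}.
v=5: a=5^2·(≡1), b=5^1·(≡2) mod 5; (1|5)=+1, (2|5)=-1; (−1)^{2·1·2}·(+1)^1·(-1)^2 = +1.
v=2: v_2(a)=18, v_2(b)=12; units ≡ 7, 3 (mod 8); ε·ε+αω+βω = 1·1+18·1+12·0 ≡ 1  ⇒  (a,b)_2 = -1.
v=7: a=7^-6·(≡6), b=7^-4·(≡5) mod 7; (6|7)=-1, (5|7)=-1; (−1)^{-6·-4·3}·(-1)^-4·(-1)^-6 = +1.
v=19: a=19^3·(≡5), b=19^2·(≡16) mod 19; (5|19)=+1, (16|19)=+1; (−1)^{3·2·9}·(+1)^2·(+1)^3 = +1.
v=23: a=23^3·(≡12), b=23^2·(≡15) mod 23; (12|23)=+1, (15|23)=-1; (−1)^{3·2·11}·(+1)^2·(-1)^3 = -1.
v=13: a=13^3·(≡7), b=13^2·(≡4) mod 13; (7|13)=-1, (4|13)=+1; (−1)^{3·2·6}·(-1)^2·(+1)^3 = +1.
v=11: a=11^6·(≡7), b=11^3·(≡6) mod 11; (7|11)=-1, (6|11)=-1; (−1)^{6·3·5}·(-1)^3·(-1)^6 = -1.
v=3: a=3^2·(≡1), b=3^1·(≡2) mod 3; (1|3)=+1, (2|3)=-1; (−1)^{2·1·1}·(+1)^1·(-1)^2 = +1.
v=∞: -5681 < 0 and -165 < 0  ⇒  (a,b)_∞ = -1.
(-5681, -165 / ℚ) ramifies at {2, 11, 23, ∞}: a division algebra.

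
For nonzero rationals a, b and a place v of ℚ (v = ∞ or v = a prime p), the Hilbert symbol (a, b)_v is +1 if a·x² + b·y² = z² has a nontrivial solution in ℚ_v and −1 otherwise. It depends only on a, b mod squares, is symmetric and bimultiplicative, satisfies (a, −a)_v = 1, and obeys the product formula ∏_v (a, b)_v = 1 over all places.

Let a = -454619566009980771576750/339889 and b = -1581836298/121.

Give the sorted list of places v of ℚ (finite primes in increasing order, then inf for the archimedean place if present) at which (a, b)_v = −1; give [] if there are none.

Mod squares: a ≡ -3230, b ≡ -42. Check v ∈ {∞, 2, 3, 5, 7, 11, 17, 19, 53}.
v=2: v_2(a)=1, v_2(b)=1; units ≡ 1, 3 (mod 8); ε·ε+αω+βω = 0·1+1·1+1·0 ≡ 1  ⇒  (a,b)_2 = -1.
v=3: a=3^4·(≡1), b=3^1·(≡1) mod 3; (1|3)=+1, (1|3)=+1; (−1)^{4·1·1}·(+1)^1·(+1)^4 = +1.
v=5: a=5^3·(≡4), b=5^0·(≡2) mod 5; (4|5)=+1, (2|5)=-1; (−1)^{3·0·2}·(+1)^0·(-1)^3 = -1.
v=∞: -3230 < 0 and -42 < 0  ⇒  (a,b)_∞ = -1.
v=11: a=11^-2·(≡5), b=11^-2·(≡2) mod 11; (5|11)=+1, (2|11)=-1; (−1)^{-2·-2·5}·(+1)^-2·(-1)^-2 = +1.
v=53: a=53^-2·(≡34), b=53^0·(≡11) mod 53; (34|53)=-1, (11|53)=+1; (−1)^{-2·0·26}·(-1)^0·(+1)^-2 = +1.
v=7: a=7^2·(≡4), b=7^1·(≡2) mod 7; (4|7)=+1, (2|7)=+1; (−1)^{2·1·3}·(+1)^1·(+1)^2 = +1.
v=17: a=17^5·(≡10), b=17^2·(≡4) mod 17; (10|17)=-1, (4|17)=+1; (−1)^{5·2·8}·(-1)^2·(+1)^5 = +1.
v=19: a=19^9·(≡1), b=19^4·(≡14) mod 19; (1|19)=+1, (14|19)=-1; (−1)^{9·4·9}·(+1)^4·(-1)^9 = -1.
(-3230, -42 / ℚ) ramifies at {2, 5, 19, ∞}: a division algebra.

[2, 5, 19, inf]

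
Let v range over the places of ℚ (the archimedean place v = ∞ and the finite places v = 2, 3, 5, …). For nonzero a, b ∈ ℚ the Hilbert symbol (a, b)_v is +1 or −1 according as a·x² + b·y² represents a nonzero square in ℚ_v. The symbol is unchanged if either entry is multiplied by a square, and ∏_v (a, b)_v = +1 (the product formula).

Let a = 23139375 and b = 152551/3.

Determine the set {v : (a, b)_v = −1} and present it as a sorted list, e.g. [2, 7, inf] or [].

[37, 41]

Mod squares: a ≡ 37023, b ≡ 457653. Check v ∈ {∞, 2, 3, 5, 7, 19, 31, 37, 41, 43}.
v=∞: 37023 > 0 and 457653 > 0  ⇒  (a,b)_∞ = +1.
v=43: a=43^1·(≡23), b=43^0·(≡10) mod 43; (23|43)=+1, (10|43)=+1; (−1)^{1·0·21}·(+1)^0·(+1)^1 = +1.
v=31: a=31^0·(≡14), b=31^1·(≡18) mod 31; (14|31)=+1, (18|31)=+1; (−1)^{0·1·15}·(+1)^1·(+1)^0 = +1.
v=41: a=41^1·(≡10), b=41^0·(≡24) mod 41; (10|41)=+1, (24|41)=-1; (−1)^{1·0·20}·(+1)^0·(-1)^1 = -1.
v=7: a=7^1·(≡1), b=7^1·(≡3) mod 7; (1|7)=+1, (3|7)=-1; (−1)^{1·1·3}·(+1)^1·(-1)^1 = +1.
v=5: a=5^4·(≡3), b=5^0·(≡2) mod 5; (3|5)=-1, (2|5)=-1; (−1)^{4·0·2}·(-1)^0·(-1)^4 = +1.
v=37: a=37^0·(≡19), b=37^1·(≡30) mod 37; (19|37)=-1, (30|37)=+1; (−1)^{0·1·18}·(-1)^1·(+1)^0 = -1.
v=19: a=19^0·(≡16), b=19^1·(≡10) mod 19; (16|19)=+1, (10|19)=-1; (−1)^{0·1·9}·(+1)^1·(-1)^0 = +1.
v=3: a=3^1·(≡2), b=3^-1·(≡1) mod 3; (2|3)=-1, (1|3)=+1; (−1)^{1·-1·1}·(-1)^-1·(+1)^1 = +1.
v=2: v_2(a)=0, v_2(b)=0; units ≡ 7, 5 (mod 8); ε·ε+αω+βω = 1·0+0·1+0·0 ≡ 0  ⇒  (a,b)_2 = +1.
Ram(37023, 457653) = {37, 41}; no ℚ_37-point on the conic.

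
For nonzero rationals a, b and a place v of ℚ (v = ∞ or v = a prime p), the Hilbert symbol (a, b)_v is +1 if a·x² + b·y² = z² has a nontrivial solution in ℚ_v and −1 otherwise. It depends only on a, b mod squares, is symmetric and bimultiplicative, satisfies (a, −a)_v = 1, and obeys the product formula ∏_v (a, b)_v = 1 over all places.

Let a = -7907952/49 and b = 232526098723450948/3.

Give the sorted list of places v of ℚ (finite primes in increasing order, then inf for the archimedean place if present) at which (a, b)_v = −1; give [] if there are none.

[13, 19]

(a, b) ≡ (-494247, 38019) mod (ℚ^×)²; places V = {2, 3, 7, 13, 19, 23, 29, ∞}.
(a,b)_∞: sgn(-494247)=−, sgn(38019)=+, so +1.
(a,b)_23: α=1, u≡1; β=3, v≡22 (mod 23); (1|23)=+1, (22|23)=-1; sign (−1)^1·+1^3·-1^1 = +1.
(a,b)_2: α=4, β=2; u≡1, v≡3 (mod 8); ε(u)ε(v)=0·1, αω(v)=4·1, βω(u)=2·0; sum ≡ 0  ⇒  +1.
(a,b)_13: α=1, u≡7; β=4, v≡11 (mod 13); (7|13)=-1, (11|13)=-1; sign (−1)^0·-1^4·-1^1 = -1.
(a,b)_29: α=1, u≡13; β=3, v≡25 (mod 29); (13|29)=+1, (25|29)=+1; sign (−1)^0·+1^3·+1^1 = +1.
(a,b)_19: α=1, u≡4; β=3, v≡11 (mod 19); (4|19)=+1, (11|19)=+1; sign (−1)^1·+1^3·+1^1 = -1.
(a,b)_7: α=-2, u≡4; β=0, v≡1 (mod 7); (4|7)=+1, (1|7)=+1; sign (−1)^0·+1^0·+1^-2 = +1.
(a,b)_3: α=1, u≡2; β=-1, v≡1 (mod 3); (2|3)=-1, (1|3)=+1; sign (−1)^1·-1^-1·+1^1 = +1.
|Ram(-494247, 38019)| = 2, even; anisotropic at {13, 19}.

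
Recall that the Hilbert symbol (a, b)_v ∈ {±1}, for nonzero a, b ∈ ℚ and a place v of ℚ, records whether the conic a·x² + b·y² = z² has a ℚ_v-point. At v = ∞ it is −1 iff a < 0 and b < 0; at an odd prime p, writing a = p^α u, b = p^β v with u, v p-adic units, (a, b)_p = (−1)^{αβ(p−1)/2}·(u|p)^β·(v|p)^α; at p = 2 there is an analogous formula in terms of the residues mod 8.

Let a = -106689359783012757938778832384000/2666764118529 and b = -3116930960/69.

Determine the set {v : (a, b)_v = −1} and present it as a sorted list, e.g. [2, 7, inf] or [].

(a, b) ≡ (-235, -111088965) mod (ℚ^×)²; places V = {2, 3, 5, 7, 11, 13, 17, 23, 31, 47, ∞}.
(a,b)_2: α=12, β=4; u≡5, v≡3 (mod 8); ε(u)ε(v)=0·1, αω(v)=12·1, βω(u)=4·1; sum ≡ 0  ⇒  +1.
(a,b)_11: α=6, u≡10; β=2, v≡6 (mod 11); (10|11)=-1, (6|11)=-1; sign (−1)^0·-1^2·-1^6 = +1.
(a,b)_5: α=3, u≡2; β=1, v≡2 (mod 5); (2|5)=-1, (2|5)=-1; sign (−1)^0·-1^1·-1^3 = +1.
(a,b)_3: α=-4, u≡2; β=-1, v≡2 (mod 3); (2|3)=-1, (2|3)=-1; sign (−1)^0·-1^-1·-1^-4 = -1.
(a,b)_31: α=2, u≡22; β=1, v≡11 (mod 31); (22|31)=-1, (11|31)=-1; sign (−1)^0·-1^1·-1^2 = -1.
(a,b)_∞: sgn(-235)=−, sgn(-111088965)=−, so -1.
(a,b)_17: α=8, u≡12; β=1, v≡13 (mod 17); (12|17)=-1, (13|17)=+1; sign (−1)^0·-1^1·+1^8 = -1.
(a,b)_23: α=-4, u≡9; β=-1, v≡20 (mod 23); (9|23)=+1, (20|23)=-1; sign (−1)^0·+1^-1·-1^-4 = +1.
(a,b)_47: α=3, u≡12; β=1, v≡46 (mod 47); (12|47)=+1, (46|47)=-1; sign (−1)^1·+1^1·-1^3 = +1.
(a,b)_7: α=-6, u≡3; β=0, v≡3 (mod 7); (3|7)=-1, (3|7)=-1; sign (−1)^0·-1^0·-1^-6 = +1.
(a,b)_13: α=2, u≡9; β=1, v≡5 (mod 13); (9|13)=+1, (5|13)=-1; sign (−1)^0·+1^1·-1^2 = +1.
|Ram(-235, -111088965)| = 4, even; anisotropic at {3, 17, 31, ∞}.

[3, 17, 31, inf]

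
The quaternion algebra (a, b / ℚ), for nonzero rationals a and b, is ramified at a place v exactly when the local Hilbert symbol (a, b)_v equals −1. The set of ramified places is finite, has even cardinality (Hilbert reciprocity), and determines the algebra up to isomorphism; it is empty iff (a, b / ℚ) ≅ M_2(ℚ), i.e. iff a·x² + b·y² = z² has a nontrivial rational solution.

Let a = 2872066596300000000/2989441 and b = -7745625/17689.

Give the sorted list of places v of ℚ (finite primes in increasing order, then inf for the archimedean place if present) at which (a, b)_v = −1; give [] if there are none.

[2, 17]

Mod squares: a ≡ 187, b ≡ -17. Check v ∈ {∞, 2, 3, 5, 7, 11, 13, 17, 19}.
v=3: a=3^12·(≡1), b=3^6·(≡1) mod 3; (1|3)=+1, (1|3)=+1; (−1)^{12·6·1}·(+1)^6·(+1)^12 = +1.
v=17: a=17^3·(≡3), b=17^1·(≡1) mod 17; (3|17)=-1, (1|17)=+1; (−1)^{3·1·8}·(-1)^1·(+1)^3 = -1.
v=11: a=11^1·(≡2), b=11^0·(≡3) mod 11; (2|11)=-1, (3|11)=+1; (−1)^{1·0·5}·(-1)^0·(+1)^1 = +1.
v=7: a=7^-2·(≡5), b=7^-2·(≡2) mod 7; (5|7)=-1, (2|7)=+1; (−1)^{-2·-2·3}·(-1)^-2·(+1)^-2 = +1.
v=13: a=13^-2·(≡2), b=13^0·(≡1) mod 13; (2|13)=-1, (1|13)=+1; (−1)^{-2·0·6}·(-1)^0·(+1)^-2 = +1.
v=2: v_2(a)=8, v_2(b)=0; units ≡ 3, 7 (mod 8); ε·ε+αω+βω = 1·1+8·0+0·1 ≡ 1  ⇒  (a,b)_2 = -1.
v=19: a=19^-2·(≡7), b=19^-2·(≡13) mod 19; (7|19)=+1, (13|19)=-1; (−1)^{-2·-2·9}·(+1)^-2·(-1)^-2 = +1.
v=∞: 187 > 0 and -17 < 0  ⇒  (a,b)_∞ = +1.
v=5: a=5^8·(≡3), b=5^4·(≡3) mod 5; (3|5)=-1, (3|5)=-1; (−1)^{8·4·2}·(-1)^4·(-1)^8 = +1.
Ram(187, -17) = {2, 17}; no ℚ_2-point on the conic.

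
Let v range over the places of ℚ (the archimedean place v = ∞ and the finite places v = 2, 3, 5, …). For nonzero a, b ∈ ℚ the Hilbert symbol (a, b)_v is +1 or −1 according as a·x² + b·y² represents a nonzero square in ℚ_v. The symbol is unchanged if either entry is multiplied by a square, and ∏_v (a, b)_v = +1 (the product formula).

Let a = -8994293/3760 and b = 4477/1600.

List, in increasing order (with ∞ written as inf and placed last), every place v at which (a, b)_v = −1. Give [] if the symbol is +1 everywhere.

(a, b) ≡ (-356495, 37) mod (ℚ^×)²; places V = {2, 5, 7, 11, 37, 41, 47, ∞}.
(a,b)_7: α=2, u≡4; β=0, v≡1 (mod 7); (4|7)=+1, (1|7)=+1; sign (−1)^0·+1^0·+1^2 = +1.
(a,b)_∞: sgn(-356495)=−, sgn(37)=+, so +1.
(a,b)_5: α=-1, u≡1; β=-2, v≡3 (mod 5); (1|5)=+1, (3|5)=-1; sign (−1)^0·+1^-2·-1^-1 = -1.
(a,b)_11: α=2, u≡3; β=2, v≡3 (mod 11); (3|11)=+1, (3|11)=+1; sign (−1)^0·+1^2·+1^2 = +1.
(a,b)_2: α=-4, β=-6; u≡1, v≡5 (mod 8); ε(u)ε(v)=0·0, αω(v)=-4·1, βω(u)=-6·0; sum ≡ 0  ⇒  +1.
(a,b)_47: α=-1, u≡30; β=0, v≡6 (mod 47); (30|47)=-1, (6|47)=+1; sign (−1)^0·-1^0·+1^-1 = +1.
(a,b)_37: α=1, u≡29; β=1, v≡34 (mod 37); (29|37)=-1, (34|37)=+1; sign (−1)^0·-1^1·+1^1 = -1.
(a,b)_41: α=1, u≡19; β=0, v≡8 (mod 41); (19|41)=-1, (8|41)=+1; sign (−1)^0·-1^0·+1^1 = +1.
|Ram(-356495, 37)| = 2, even; anisotropic at {5, 37}.

[5, 37]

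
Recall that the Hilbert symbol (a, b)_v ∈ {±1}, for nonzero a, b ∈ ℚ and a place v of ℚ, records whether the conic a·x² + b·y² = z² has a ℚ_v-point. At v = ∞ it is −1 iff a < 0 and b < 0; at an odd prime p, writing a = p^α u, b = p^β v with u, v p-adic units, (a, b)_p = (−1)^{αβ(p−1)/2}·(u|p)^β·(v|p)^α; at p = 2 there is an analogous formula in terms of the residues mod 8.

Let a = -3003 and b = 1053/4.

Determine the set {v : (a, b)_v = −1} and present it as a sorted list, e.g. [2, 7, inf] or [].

[7, 11]

Mod squares: a ≡ -3003, b ≡ 13. Check v ∈ {∞, 2, 3, 7, 11, 13}.
v=2: v_2(a)=0, v_2(b)=-2; units ≡ 5, 5 (mod 8); ε·ε+αω+βω = 0·0+0·1+-2·1 ≡ 0  ⇒  (a,b)_2 = +1.
v=3: a=3^1·(≡1), b=3^4·(≡1) mod 3; (1|3)=+1, (1|3)=+1; (−1)^{1·4·1}·(+1)^4·(+1)^1 = +1.
v=∞: -3003 < 0 and 13 > 0  ⇒  (a,b)_∞ = +1.
v=11: a=11^1·(≡2), b=11^0·(≡2) mod 11; (2|11)=-1, (2|11)=-1; (−1)^{1·0·5}·(-1)^0·(-1)^1 = -1.
v=7: a=7^1·(≡5), b=7^0·(≡6) mod 7; (5|7)=-1, (6|7)=-1; (−1)^{1·0·3}·(-1)^0·(-1)^1 = -1.
v=13: a=13^1·(≡3), b=13^1·(≡4) mod 13; (3|13)=+1, (4|13)=+1; (−1)^{1·1·6}·(+1)^1·(+1)^1 = +1.
(-3003, 13 / ℚ) ramifies at {7, 11}: a division algebra.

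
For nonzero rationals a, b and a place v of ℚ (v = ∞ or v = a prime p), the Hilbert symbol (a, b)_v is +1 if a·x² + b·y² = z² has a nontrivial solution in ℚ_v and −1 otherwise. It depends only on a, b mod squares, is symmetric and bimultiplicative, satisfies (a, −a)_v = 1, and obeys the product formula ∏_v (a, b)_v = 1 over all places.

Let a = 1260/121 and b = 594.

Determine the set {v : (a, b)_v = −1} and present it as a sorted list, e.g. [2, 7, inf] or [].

[2, 3, 7, 11]

(a, b) ≡ (35, 66) mod (ℚ^×)²; places V = {2, 3, 5, 7, 11, ∞}.
(a,b)_2: α=2, β=1; u≡3, v≡1 (mod 8); ε(u)ε(v)=1·0, αω(v)=2·0, βω(u)=1·1; sum ≡ 1  ⇒  -1.
(a,b)_3: α=2, u≡2; β=3, v≡1 (mod 3); (2|3)=-1, (1|3)=+1; sign (−1)^0·-1^3·+1^2 = -1.
(a,b)_11: α=-2, u≡6; β=1, v≡10 (mod 11); (6|11)=-1, (10|11)=-1; sign (−1)^0·-1^1·-1^-2 = -1.
(a,b)_7: α=1, u≡6; β=0, v≡6 (mod 7); (6|7)=-1, (6|7)=-1; sign (−1)^0·-1^0·-1^1 = -1.
(a,b)_∞: sgn(35)=+, sgn(66)=+, so +1.
(a,b)_5: α=1, u≡2; β=0, v≡4 (mod 5); (2|5)=-1, (4|5)=+1; sign (−1)^0·-1^0·+1^1 = +1.
(35, 66 / ℚ) ramifies at {2, 3, 7, 11}: a division algebra.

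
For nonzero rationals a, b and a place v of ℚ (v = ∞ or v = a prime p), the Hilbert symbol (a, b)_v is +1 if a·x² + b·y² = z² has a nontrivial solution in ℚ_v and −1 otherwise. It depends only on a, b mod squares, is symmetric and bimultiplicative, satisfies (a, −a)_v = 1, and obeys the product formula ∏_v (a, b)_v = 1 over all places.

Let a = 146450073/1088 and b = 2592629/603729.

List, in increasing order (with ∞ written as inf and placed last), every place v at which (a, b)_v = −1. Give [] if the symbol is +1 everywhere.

[3, 11, 17, 41]

Mod squares: a ≡ 23001, b ≡ 29. Check v ∈ {∞, 2, 3, 7, 11, 13, 17, 23, 29, 37, 41, 47}.
v=7: a=7^2·(≡5), b=7^-2·(≡4) mod 7; (5|7)=-1, (4|7)=+1; (−1)^{2·-2·3}·(-1)^-2·(+1)^2 = +1.
v=∞: 23001 > 0 and 29 > 0  ⇒  (a,b)_∞ = +1.
v=47: a=47^2·(≡24), b=47^0·(≡38) mod 47; (24|47)=+1, (38|47)=-1; (−1)^{2·0·23}·(+1)^0·(-1)^2 = +1.
v=3: a=3^1·(≡2), b=3^-2·(≡2) mod 3; (2|3)=-1, (2|3)=-1; (−1)^{1·-2·1}·(-1)^-2·(-1)^1 = -1.
v=11: a=11^1·(≡9), b=11^0·(≡10) mod 11; (9|11)=+1, (10|11)=-1; (−1)^{1·0·5}·(+1)^0·(-1)^1 = -1.
v=29: a=29^0·(≡1), b=29^1·(≡24) mod 29; (1|29)=+1, (24|29)=+1; (−1)^{0·1·14}·(+1)^1·(+1)^0 = +1.
v=2: v_2(a)=-6, v_2(b)=0; units ≡ 1, 5 (mod 8); ε·ε+αω+βω = 0·0+-6·1+0·0 ≡ 0  ⇒  (a,b)_2 = +1.
v=23: a=23^0·(≡18), b=23^2·(≡1) mod 23; (18|23)=+1, (1|23)=+1; (−1)^{0·2·11}·(+1)^2·(+1)^0 = +1.
v=17: a=17^-1·(≡12), b=17^0·(≡14) mod 17; (12|17)=-1, (14|17)=-1; (−1)^{-1·0·8}·(-1)^0·(-1)^-1 = -1.
v=13: a=13^0·(≡9), b=13^2·(≡3) mod 13; (9|13)=+1, (3|13)=+1; (−1)^{0·2·6}·(+1)^2·(+1)^0 = +1.
v=37: a=37^0·(≡15), b=37^-2·(≡24) mod 37; (15|37)=-1, (24|37)=-1; (−1)^{0·-2·18}·(-1)^-2·(-1)^0 = +1.
v=41: a=41^1·(≡22), b=41^0·(≡19) mod 41; (22|41)=-1, (19|41)=-1; (−1)^{1·0·20}·(-1)^0·(-1)^1 = -1.
(23001, 29 / ℚ) ramifies at {3, 11, 17, 41}: a division algebra.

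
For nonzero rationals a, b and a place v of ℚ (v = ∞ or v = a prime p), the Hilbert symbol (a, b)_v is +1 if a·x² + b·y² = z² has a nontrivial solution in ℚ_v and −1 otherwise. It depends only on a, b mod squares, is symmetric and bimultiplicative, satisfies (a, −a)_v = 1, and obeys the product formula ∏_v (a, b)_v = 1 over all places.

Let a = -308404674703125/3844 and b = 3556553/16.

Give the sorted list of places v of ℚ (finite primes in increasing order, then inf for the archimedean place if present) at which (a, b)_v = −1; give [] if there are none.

[3, 7, 13, 19]

Mod squares: a ≡ -429, b ≡ 29393. Check v ∈ {∞, 2, 3, 5, 7, 11, 13, 17, 19, 31}.
v=∞: -429 < 0 and 29393 > 0  ⇒  (a,b)_∞ = +1.
v=31: a=31^-2·(≡14), b=31^0·(≡1) mod 31; (14|31)=+1, (1|31)=+1; (−1)^{-2·0·15}·(+1)^0·(+1)^-2 = +1.
v=5: a=5^6·(≡1), b=5^0·(≡3) mod 5; (1|5)=+1, (3|5)=-1; (−1)^{6·0·2}·(+1)^0·(-1)^6 = +1.
v=3: a=3^3·(≡1), b=3^0·(≡2) mod 3; (1|3)=+1, (2|3)=-1; (−1)^{3·0·1}·(+1)^0·(-1)^3 = -1.
v=7: a=7^2·(≡3), b=7^1·(≡6) mod 7; (3|7)=-1, (6|7)=-1; (−1)^{2·1·3}·(-1)^1·(-1)^2 = -1.
v=13: a=13^1·(≡7), b=13^1·(≡3) mod 13; (7|13)=-1, (3|13)=+1; (−1)^{1·1·6}·(-1)^1·(+1)^1 = -1.
v=17: a=17^2·(≡16), b=17^1·(≡10) mod 17; (16|17)=+1, (10|17)=-1; (−1)^{2·1·8}·(+1)^1·(-1)^2 = +1.
v=11: a=11^1·(≡3), b=11^2·(≡9) mod 11; (3|11)=+1, (9|11)=+1; (−1)^{1·2·5}·(+1)^2·(+1)^1 = +1.
v=2: v_2(a)=-2, v_2(b)=-4; units ≡ 3, 1 (mod 8); ε·ε+αω+βω = 1·0+-2·0+-4·1 ≡ 0  ⇒  (a,b)_2 = +1.
v=19: a=19^2·(≡10), b=19^1·(≡13) mod 19; (10|19)=-1, (13|19)=-1; (−1)^{2·1·9}·(-1)^1·(-1)^2 = -1.
|Ram(-429, 29393)| = 4, even; anisotropic at {3, 7, 13, 19}.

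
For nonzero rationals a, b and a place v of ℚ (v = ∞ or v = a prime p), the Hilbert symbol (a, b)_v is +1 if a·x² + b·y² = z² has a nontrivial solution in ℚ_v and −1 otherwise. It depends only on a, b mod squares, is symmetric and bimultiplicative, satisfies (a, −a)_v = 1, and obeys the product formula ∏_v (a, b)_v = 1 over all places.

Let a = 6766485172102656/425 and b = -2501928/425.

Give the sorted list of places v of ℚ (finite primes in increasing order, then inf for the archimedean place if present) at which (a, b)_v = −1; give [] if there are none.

(a, b) ≡ (102102, -14586) mod (ℚ^×)²; places V = {2, 3, 5, 7, 11, 13, 17, ∞}.
(a,b)_5: α=-2, u≡3; β=-2, v≡1 (mod 5); (3|5)=-1, (1|5)=+1; sign (−1)^0·-1^-2·+1^-2 = +1.
(a,b)_11: α=1, u≡1; β=1, v≡3 (mod 11); (1|11)=+1, (3|11)=+1; sign (−1)^1·+1^1·+1^1 = -1.
(a,b)_13: α=3, u≡5; β=1, v≡1 (mod 13); (5|13)=-1, (1|13)=+1; sign (−1)^0·-1^1·+1^3 = -1.
(a,b)_∞: sgn(102102)=+, sgn(-14586)=−, so +1.
(a,b)_2: α=9, β=3; u≡3, v≡3 (mod 8); ε(u)ε(v)=1·1, αω(v)=9·1, βω(u)=3·1; sum ≡ 1  ⇒  -1.
(a,b)_3: α=13, u≡2; β=7, v≡1 (mod 3); (2|3)=-1, (1|3)=+1; sign (−1)^1·-1^7·+1^13 = +1.
(a,b)_7: α=3, u≡6; β=0, v≡1 (mod 7); (6|7)=-1, (1|7)=+1; sign (−1)^0·-1^0·+1^3 = +1.
(a,b)_17: α=-1, u≡5; β=-1, v≡8 (mod 17); (5|17)=-1, (8|17)=+1; sign (−1)^0·-1^-1·+1^-1 = -1.
Ram(102102, -14586) = {2, 11, 13, 17}; no ℚ_2-point on the conic.

[2, 11, 13, 17]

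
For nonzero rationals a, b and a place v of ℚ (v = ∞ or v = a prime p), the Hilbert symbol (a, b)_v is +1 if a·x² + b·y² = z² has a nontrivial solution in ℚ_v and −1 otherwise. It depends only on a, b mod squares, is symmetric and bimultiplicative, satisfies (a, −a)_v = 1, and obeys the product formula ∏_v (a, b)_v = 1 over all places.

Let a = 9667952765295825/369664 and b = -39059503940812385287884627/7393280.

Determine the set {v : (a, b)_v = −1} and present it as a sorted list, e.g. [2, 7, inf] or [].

(a, b) ≡ (273, -15015) mod (ℚ^×)²; places V = {2, 3, 5, 7, 11, 13, 19, 29, 41, ∞}.
(a,b)_29: α=2, u≡12; β=2, v≡4 (mod 29); (12|29)=-1, (4|29)=+1; sign (−1)^0·-1^2·+1^2 = +1.
(a,b)_3: α=1, u≡1; β=9, v≡2 (mod 3); (1|3)=+1, (2|3)=-1; sign (−1)^1·+1^9·-1^1 = +1.
(a,b)_13: α=3, u≡7; β=7, v≡2 (mod 13); (7|13)=-1, (2|13)=-1; sign (−1)^0·-1^7·-1^3 = +1.
(a,b)_19: α=-2, u≡9; β=-2, v≡14 (mod 19); (9|19)=+1, (14|19)=-1; sign (−1)^0·+1^-2·-1^-2 = +1.
(a,b)_2: α=-10, β=-12; u≡1, v≡1 (mod 8); ε(u)ε(v)=0·0, αω(v)=-10·0, βω(u)=-12·0; sum ≡ 0  ⇒  +1.
(a,b)_11: α=2, u≡5; β=3, v≡7 (mod 11); (5|11)=+1, (7|11)=-1; sign (−1)^0·+1^3·-1^2 = +1.
(a,b)_∞: sgn(273)=+, sgn(-15015)=−, so +1.
(a,b)_7: α=3, u≡4; β=5, v≡1 (mod 7); (4|7)=+1, (1|7)=+1; sign (−1)^1·+1^5·+1^3 = -1.
(a,b)_41: α=2, u≡28; β=2, v≡8 (mod 41); (28|41)=-1, (8|41)=+1; sign (−1)^0·-1^2·+1^2 = +1.
(a,b)_5: α=2, u≡2; β=-1, v≡3 (mod 5); (2|5)=-1, (3|5)=-1; sign (−1)^0·-1^-1·-1^2 = -1.
(273, -15015 / ℚ) ramifies at {5, 7}: a division algebra.

[5, 7]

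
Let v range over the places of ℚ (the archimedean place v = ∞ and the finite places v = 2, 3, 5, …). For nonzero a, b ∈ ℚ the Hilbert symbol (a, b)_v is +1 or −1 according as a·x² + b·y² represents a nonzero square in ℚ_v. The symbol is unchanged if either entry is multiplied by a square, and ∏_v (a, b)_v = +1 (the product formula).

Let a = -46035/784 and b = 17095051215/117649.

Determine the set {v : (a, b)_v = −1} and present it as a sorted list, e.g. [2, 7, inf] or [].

[3, 31]

Mod squares: a ≡ -5115, b ≡ 15. Check v ∈ {∞, 2, 3, 5, 7, 11, 31}.
v=2: v_2(a)=-4, v_2(b)=0; units ≡ 5, 7 (mod 8); ε·ε+αω+βω = 0·1+-4·0+0·1 ≡ 0  ⇒  (a,b)_2 = +1.
v=5: a=5^1·(≡2), b=5^1·(≡2) mod 5; (2|5)=-1, (2|5)=-1; (−1)^{1·1·2}·(-1)^1·(-1)^1 = +1.
v=7: a=7^-2·(≡2), b=7^-6·(≡4) mod 7; (2|7)=+1, (4|7)=+1; (−1)^{-2·-6·3}·(+1)^-6·(+1)^-2 = +1.
v=31: a=31^1·(≡21), b=31^2·(≡29) mod 31; (21|31)=-1, (29|31)=-1; (−1)^{1·2·15}·(-1)^2·(-1)^1 = -1.
v=∞: -5115 < 0 and 15 > 0  ⇒  (a,b)_∞ = +1.
v=3: a=3^3·(≡2), b=3^5·(≡2) mod 3; (2|3)=-1, (2|3)=-1; (−1)^{3·5·1}·(-1)^5·(-1)^3 = -1.
v=11: a=11^1·(≡2), b=11^4·(≡5) mod 11; (2|11)=-1, (5|11)=+1; (−1)^{1·4·5}·(-1)^4·(+1)^1 = +1.
|Ram(-5115, 15)| = 2, even; anisotropic at {3, 31}.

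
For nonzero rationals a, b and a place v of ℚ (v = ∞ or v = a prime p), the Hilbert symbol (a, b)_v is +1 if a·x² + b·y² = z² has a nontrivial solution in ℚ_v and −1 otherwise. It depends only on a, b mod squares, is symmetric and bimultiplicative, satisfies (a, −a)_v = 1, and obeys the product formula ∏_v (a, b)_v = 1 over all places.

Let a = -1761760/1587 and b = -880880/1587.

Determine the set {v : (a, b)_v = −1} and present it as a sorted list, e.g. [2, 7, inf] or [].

(a, b) ≡ (-2730, -1365) mod (ℚ^×)²; places V = {2, 3, 5, 7, 11, 13, 23, ∞}.
(a,b)_11: α=2, u≡5; β=2, v≡8 (mod 11); (5|11)=+1, (8|11)=-1; sign (−1)^0·+1^2·-1^2 = +1.
(a,b)_5: α=1, u≡4; β=1, v≡2 (mod 5); (4|5)=+1, (2|5)=-1; sign (−1)^0·+1^1·-1^1 = -1.
(a,b)_∞: sgn(-2730)=−, sgn(-1365)=−, so -1.
(a,b)_2: α=5, β=4; u≡3, v≡3 (mod 8); ε(u)ε(v)=1·1, αω(v)=5·1, βω(u)=4·1; sum ≡ 0  ⇒  +1.
(a,b)_13: α=1, u≡5; β=1, v≡9 (mod 13); (5|13)=-1, (9|13)=+1; sign (−1)^0·-1^1·+1^1 = -1.
(a,b)_23: α=-2, u≡21; β=-2, v≡22 (mod 23); (21|23)=-1, (22|23)=-1; sign (−1)^0·-1^-2·-1^-2 = +1.
(a,b)_3: α=-1, u≡2; β=-1, v≡1 (mod 3); (2|3)=-1, (1|3)=+1; sign (−1)^1·-1^-1·+1^-1 = +1.
(a,b)_7: α=1, u≡1; β=1, v≡4 (mod 7); (1|7)=+1, (4|7)=+1; sign (−1)^1·+1^1·+1^1 = -1.
(-2730, -1365 / ℚ) ramifies at {5, 7, 13, ∞}: a division algebra.

[5, 7, 13, inf]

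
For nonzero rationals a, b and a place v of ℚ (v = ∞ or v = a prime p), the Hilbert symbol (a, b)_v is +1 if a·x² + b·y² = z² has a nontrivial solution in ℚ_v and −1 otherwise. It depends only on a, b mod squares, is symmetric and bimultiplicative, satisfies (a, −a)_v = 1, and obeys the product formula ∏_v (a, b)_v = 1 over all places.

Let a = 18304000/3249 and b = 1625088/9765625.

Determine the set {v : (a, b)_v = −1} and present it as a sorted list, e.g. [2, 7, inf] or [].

[2, 5]

Mod squares: a ≡ 715, b ≡ 3. Check v ∈ {∞, 2, 3, 5, 11, 13, 19, 23}.
v=3: a=3^-2·(≡1), b=3^1·(≡1) mod 3; (1|3)=+1, (1|3)=+1; (−1)^{-2·1·1}·(+1)^1·(+1)^-2 = +1.
v=23: a=23^0·(≡8), b=23^2·(≡4) mod 23; (8|23)=+1, (4|23)=+1; (−1)^{0·2·11}·(+1)^2·(+1)^0 = +1.
v=13: a=13^1·(≡4), b=13^0·(≡3) mod 13; (4|13)=+1, (3|13)=+1; (−1)^{1·0·6}·(+1)^0·(+1)^1 = +1.
v=19: a=19^-2·(≡3), b=19^0·(≡15) mod 19; (3|19)=-1, (15|19)=-1; (−1)^{-2·0·9}·(-1)^0·(-1)^-2 = +1.
v=5: a=5^3·(≡3), b=5^-10·(≡3) mod 5; (3|5)=-1, (3|5)=-1; (−1)^{3·-10·2}·(-1)^-10·(-1)^3 = -1.
v=∞: 715 > 0 and 3 > 0  ⇒  (a,b)_∞ = +1.
v=2: v_2(a)=10, v_2(b)=10; units ≡ 3, 3 (mod 8); ε·ε+αω+βω = 1·1+10·1+10·1 ≡ 1  ⇒  (a,b)_2 = -1.
v=11: a=11^1·(≡2), b=11^0·(≡3) mod 11; (2|11)=-1, (3|11)=+1; (−1)^{1·0·5}·(-1)^0·(+1)^1 = +1.
|Ram(715, 3)| = 2, even; anisotropic at {2, 5}.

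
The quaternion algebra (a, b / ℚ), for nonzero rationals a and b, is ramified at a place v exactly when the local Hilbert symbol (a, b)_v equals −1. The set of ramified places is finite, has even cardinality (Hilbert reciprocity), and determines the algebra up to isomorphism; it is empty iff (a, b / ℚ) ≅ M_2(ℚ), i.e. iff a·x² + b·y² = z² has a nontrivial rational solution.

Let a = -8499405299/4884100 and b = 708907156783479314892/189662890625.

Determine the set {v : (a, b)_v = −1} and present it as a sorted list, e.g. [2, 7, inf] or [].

(a, b) ≡ (-11, 51) mod (ℚ^×)²; places V = {2, 3, 5, 7, 11, 13, 17, 19, ∞}.
(a,b)_∞: sgn(-11)=−, sgn(51)=+, so +1.
(a,b)_13: α=-2, u≡5; β=-4, v≡9 (mod 13); (5|13)=-1, (9|13)=+1; sign (−1)^0·-1^-4·+1^-2 = +1.
(a,b)_3: α=0, u≡1; β=7, v≡2 (mod 3); (1|3)=+1, (2|3)=-1; sign (−1)^0·+1^7·-1^0 = +1.
(a,b)_17: α=-2, u≡12; β=-1, v≡12 (mod 17); (12|17)=-1, (12|17)=-1; sign (−1)^0·-1^-1·-1^-2 = -1.
(a,b)_19: α=4, u≡15; β=6, v≡2 (mod 19); (15|19)=-1, (2|19)=-1; sign (−1)^0·-1^6·-1^4 = +1.
(a,b)_2: α=-2, β=2; u≡5, v≡3 (mod 8); ε(u)ε(v)=0·1, αω(v)=-2·1, βω(u)=2·1; sum ≡ 0  ⇒  +1.
(a,b)_11: α=3, u≡2; β=4, v≡8 (mod 11); (2|11)=-1, (8|11)=-1; sign (−1)^0·-1^4·-1^3 = -1.
(a,b)_7: α=2, u≡3; β=6, v≡4 (mod 7); (3|7)=-1, (4|7)=+1; sign (−1)^0·-1^6·+1^2 = +1.
(a,b)_5: α=-2, u≡4; β=-8, v≡1 (mod 5); (4|5)=+1, (1|5)=+1; sign (−1)^0·+1^-8·+1^-2 = +1.
|Ram(-11, 51)| = 2, even; anisotropic at {11, 17}.

[11, 17]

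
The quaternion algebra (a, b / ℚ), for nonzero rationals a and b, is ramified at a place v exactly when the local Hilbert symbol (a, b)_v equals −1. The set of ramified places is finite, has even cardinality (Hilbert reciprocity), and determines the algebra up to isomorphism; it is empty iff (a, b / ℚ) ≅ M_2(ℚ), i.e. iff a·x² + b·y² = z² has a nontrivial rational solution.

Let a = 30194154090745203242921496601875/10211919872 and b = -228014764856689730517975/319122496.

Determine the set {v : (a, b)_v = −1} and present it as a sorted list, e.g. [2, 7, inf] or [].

Mod squares: a ≡ 40083654, b ≡ -1923519. Check v ∈ {∞, 2, 3, 5, 7, 11, 13, 17, 19, 23, 29, 31, 37, 43}.
v=43: a=43^1·(≡36), b=43^1·(≡8) mod 43; (36|43)=+1, (8|43)=-1; (−1)^{1·1·21}·(+1)^1·(-1)^1 = +1.
v=∞: 40083654 > 0 and -1923519 < 0  ⇒  (a,b)_∞ = +1.
v=11: a=11^-2·(≡10), b=11^-2·(≡6) mod 11; (10|11)=-1, (6|11)=-1; (−1)^{-2·-2·5}·(-1)^-2·(-1)^-2 = +1.
v=5: a=5^4·(≡4), b=5^2·(≡1) mod 5; (4|5)=+1, (1|5)=+1; (−1)^{4·2·2}·(+1)^2·(+1)^4 = +1.
v=31: a=31^4·(≡21), b=31^3·(≡21) mod 31; (21|31)=-1, (21|31)=-1; (−1)^{4·3·15}·(-1)^3·(-1)^4 = -1.
v=23: a=23^6·(≡12), b=23^4·(≡22) mod 23; (12|23)=+1, (22|23)=-1; (−1)^{6·4·11}·(+1)^4·(-1)^6 = +1.
v=19: a=19^3·(≡11), b=19^2·(≡2) mod 19; (11|19)=+1, (2|19)=-1; (−1)^{3·2·9}·(+1)^2·(-1)^3 = -1.
v=3: a=3^1·(≡1), b=3^1·(≡2) mod 3; (1|3)=+1, (2|3)=-1; (−1)^{1·1·1}·(+1)^1·(-1)^1 = +1.
v=29: a=29^-2·(≡7), b=29^-2·(≡1) mod 29; (7|29)=+1, (1|29)=+1; (−1)^{-2·-2·14}·(+1)^-2·(+1)^-2 = +1.
v=37: a=37^1·(≡2), b=37^1·(≡32) mod 37; (2|37)=-1, (32|37)=-1; (−1)^{1·1·18}·(-1)^1·(-1)^1 = +1.
v=13: a=13^3·(≡8), b=13^3·(≡9) mod 13; (8|13)=-1, (9|13)=+1; (−1)^{3·3·6}·(-1)^3·(+1)^3 = -1.
v=2: v_2(a)=-11, v_2(b)=-6; units ≡ 3, 1 (mod 8); ε·ε+αω+βω = 1·0+-11·0+-6·1 ≡ 0  ⇒  (a,b)_2 = +1.
v=7: a=7^-2·(≡1), b=7^-2·(≡4) mod 7; (1|7)=+1, (4|7)=+1; (−1)^{-2·-2·3}·(+1)^-2·(+1)^-2 = +1.
v=17: a=17^3·(≡13), b=17^2·(≡10) mod 17; (13|17)=+1, (10|17)=-1; (−1)^{3·2·8}·(+1)^2·(-1)^3 = -1.
Ram(40083654, -1923519) = {13, 17, 19, 31}; no ℚ_13-point on the conic.

[13, 17, 19, 31]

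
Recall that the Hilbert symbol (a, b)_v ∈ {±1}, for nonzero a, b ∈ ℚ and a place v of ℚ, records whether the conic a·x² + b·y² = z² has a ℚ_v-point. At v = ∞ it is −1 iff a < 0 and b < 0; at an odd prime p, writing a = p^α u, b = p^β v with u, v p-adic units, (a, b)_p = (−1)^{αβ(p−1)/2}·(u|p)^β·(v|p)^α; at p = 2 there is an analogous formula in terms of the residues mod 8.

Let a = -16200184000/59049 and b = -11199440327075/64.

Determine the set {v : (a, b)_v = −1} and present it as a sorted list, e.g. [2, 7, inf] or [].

[5, 7, 13, inf]

Mod squares: a ≡ -715, b ≡ -1547. Check v ∈ {∞, 2, 3, 5, 7, 11, 13, 17}.
v=2: v_2(a)=6, v_2(b)=-6; units ≡ 5, 5 (mod 8); ε·ε+αω+βω = 0·0+6·1+-6·1 ≡ 0  ⇒  (a,b)_2 = +1.
v=5: a=5^3·(≡2), b=5^2·(≡3) mod 5; (2|5)=-1, (3|5)=-1; (−1)^{3·2·2}·(-1)^2·(-1)^3 = -1.
v=13: a=13^1·(≡9), b=13^3·(≡7) mod 13; (9|13)=+1, (7|13)=-1; (−1)^{1·3·6}·(+1)^3·(-1)^1 = -1.
v=∞: -715 < 0 and -1547 < 0  ⇒  (a,b)_∞ = -1.
v=11: a=11^1·(≡9), b=11^2·(≡3) mod 11; (9|11)=+1, (3|11)=+1; (−1)^{1·2·5}·(+1)^2·(+1)^1 = +1.
v=3: a=3^-10·(≡2), b=3^0·(≡1) mod 3; (2|3)=-1, (1|3)=+1; (−1)^{-10·0·1}·(-1)^0·(+1)^-10 = +1.
v=17: a=17^2·(≡9), b=17^3·(≡14) mod 17; (9|17)=+1, (14|17)=-1; (−1)^{2·3·8}·(+1)^3·(-1)^2 = +1.
v=7: a=7^2·(≡5), b=7^3·(≡6) mod 7; (5|7)=-1, (6|7)=-1; (−1)^{2·3·3}·(-1)^3·(-1)^2 = -1.
Ram(-715, -1547) = {5, 7, 13, ∞}; no ℚ_5-point on the conic.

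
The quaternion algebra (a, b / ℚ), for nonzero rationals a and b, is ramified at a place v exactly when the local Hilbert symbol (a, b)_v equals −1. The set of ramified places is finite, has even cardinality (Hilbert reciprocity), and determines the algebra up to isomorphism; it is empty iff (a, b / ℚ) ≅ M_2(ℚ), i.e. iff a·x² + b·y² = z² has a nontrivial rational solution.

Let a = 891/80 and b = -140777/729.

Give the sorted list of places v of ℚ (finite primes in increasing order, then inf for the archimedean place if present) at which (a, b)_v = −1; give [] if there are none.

[2, 5]

(a, b) ≡ (55, -17) mod (ℚ^×)²; places V = {2, 3, 5, 7, 11, 13, 17, ∞}.
(a,b)_7: α=0, u≡3; β=2, v≡4 (mod 7); (3|7)=-1, (4|7)=+1; sign (−1)^0·-1^2·+1^0 = +1.
(a,b)_∞: sgn(55)=+, sgn(-17)=−, so +1.
(a,b)_3: α=4, u≡1; β=-6, v≡1 (mod 3); (1|3)=+1, (1|3)=+1; sign (−1)^0·+1^-6·+1^4 = +1.
(a,b)_11: α=1, u≡5; β=0, v≡4 (mod 11); (5|11)=+1, (4|11)=+1; sign (−1)^0·+1^0·+1^1 = +1.
(a,b)_5: α=-1, u≡1; β=0, v≡2 (mod 5); (1|5)=+1, (2|5)=-1; sign (−1)^0·+1^0·-1^-1 = -1.
(a,b)_13: α=0, u≡10; β=2, v≡12 (mod 13); (10|13)=+1, (12|13)=+1; sign (−1)^0·+1^2·+1^0 = +1.
(a,b)_17: α=0, u≡2; β=1, v≡1 (mod 17); (2|17)=+1, (1|17)=+1; sign (−1)^0·+1^1·+1^0 = +1.
(a,b)_2: α=-4, β=0; u≡7, v≡7 (mod 8); ε(u)ε(v)=1·1, αω(v)=-4·0, βω(u)=0·0; sum ≡ 1  ⇒  -1.
|Ram(55, -17)| = 2, even; anisotropic at {2, 5}.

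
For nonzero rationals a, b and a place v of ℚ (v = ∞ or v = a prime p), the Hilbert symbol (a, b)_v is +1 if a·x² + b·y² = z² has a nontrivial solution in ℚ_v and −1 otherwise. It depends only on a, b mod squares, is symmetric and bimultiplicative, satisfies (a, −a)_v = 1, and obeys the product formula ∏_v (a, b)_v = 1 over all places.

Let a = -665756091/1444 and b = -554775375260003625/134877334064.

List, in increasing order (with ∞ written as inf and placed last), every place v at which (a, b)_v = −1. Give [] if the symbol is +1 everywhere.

Mod squares: a ≡ -167739, b ≡ -498355. Check v ∈ {∞, 2, 3, 5, 7, 11, 13, 17, 19, 23, 31, 41, 47}.
v=47: a=47^0·(≡8), b=47^-2·(≡46) mod 47; (8|47)=+1, (46|47)=-1; (−1)^{0·-2·23}·(+1)^-2·(-1)^0 = +1.
v=2: v_2(a)=-2, v_2(b)=-4; units ≡ 5, 5 (mod 8); ε·ε+αω+βω = 0·0+-2·1+-4·1 ≡ 0  ⇒  (a,b)_2 = +1.
v=23: a=23^1·(≡19), b=23^4·(≡8) mod 23; (19|23)=-1, (8|23)=+1; (−1)^{1·4·11}·(-1)^4·(+1)^1 = +1.
v=3: a=3^5·(≡1), b=3^6·(≡2) mod 3; (1|3)=+1, (2|3)=-1; (−1)^{5·6·1}·(+1)^6·(-1)^5 = -1.
v=31: a=31^0·(≡7), b=31^-2·(≡10) mod 31; (7|31)=+1, (10|31)=+1; (−1)^{0·-2·15}·(+1)^-2·(+1)^0 = +1.
v=13: a=13^1·(≡11), b=13^1·(≡8) mod 13; (11|13)=-1, (8|13)=-1; (−1)^{1·1·6}·(-1)^1·(-1)^1 = +1.
v=17: a=17^1·(≡5), b=17^1·(≡6) mod 17; (5|17)=-1, (6|17)=-1; (−1)^{1·1·8}·(-1)^1·(-1)^1 = +1.
v=∞: -167739 < 0 and -498355 < 0  ⇒  (a,b)_∞ = -1.
v=41: a=41^0·(≡39), b=41^1·(≡15) mod 41; (39|41)=+1, (15|41)=-1; (−1)^{0·1·20}·(+1)^1·(-1)^0 = +1.
v=19: a=19^-2·(≡13), b=19^-2·(≡14) mod 19; (13|19)=-1, (14|19)=-1; (−1)^{-2·-2·9}·(-1)^-2·(-1)^-2 = +1.
v=7: a=7^2·(≡4), b=7^4·(≡5) mod 7; (4|7)=+1, (5|7)=-1; (−1)^{2·4·3}·(+1)^4·(-1)^2 = +1.
v=11: a=11^1·(≡2), b=11^-1·(≡3) mod 11; (2|11)=-1, (3|11)=+1; (−1)^{1·-1·5}·(-1)^-1·(+1)^1 = +1.
v=5: a=5^0·(≡1), b=5^3·(≡4) mod 5; (1|5)=+1, (4|5)=+1; (−1)^{0·3·2}·(+1)^3·(+1)^0 = +1.
Ram(-167739, -498355) = {3, ∞}; no ℚ_3-point on the conic.

[3, inf]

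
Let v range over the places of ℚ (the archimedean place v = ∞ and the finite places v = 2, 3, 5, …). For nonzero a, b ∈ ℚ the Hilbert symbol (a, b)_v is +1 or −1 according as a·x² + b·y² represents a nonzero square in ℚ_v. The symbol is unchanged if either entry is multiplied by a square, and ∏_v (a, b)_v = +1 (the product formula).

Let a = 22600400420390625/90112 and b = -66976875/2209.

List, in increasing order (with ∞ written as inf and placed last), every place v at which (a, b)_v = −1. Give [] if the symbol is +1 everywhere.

(a, b) ≡ (2310, -3) mod (ℚ^×)²; places V = {2, 3, 5, 7, 11, 23, 47, ∞}.
(a,b)_47: α=0, u≡9; β=-2, v≡5 (mod 47); (9|47)=+1, (5|47)=-1; sign (−1)^0·+1^-2·-1^0 = +1.
(a,b)_23: α=2, u≡15; β=0, v≡22 (mod 23); (15|23)=-1, (22|23)=-1; sign (−1)^0·-1^0·-1^2 = +1.
(a,b)_5: α=7, u≡3; β=4, v≡3 (mod 5); (3|5)=-1, (3|5)=-1; sign (−1)^0·-1^4·-1^7 = -1.
(a,b)_2: α=-13, β=0; u≡3, v≡5 (mod 8); ε(u)ε(v)=1·0, αω(v)=-13·1, βω(u)=0·1; sum ≡ 1  ⇒  -1.
(a,b)_3: α=13, u≡2; β=7, v≡2 (mod 3); (2|3)=-1, (2|3)=-1; sign (−1)^1·-1^7·-1^13 = -1.
(a,b)_∞: sgn(2310)=+, sgn(-3)=−, so +1.
(a,b)_11: α=-1, u≡1; β=0, v≡10 (mod 11); (1|11)=+1, (10|11)=-1; sign (−1)^0·+1^0·-1^-1 = -1.
(a,b)_7: α=3, u≡4; β=2, v≡2 (mod 7); (4|7)=+1, (2|7)=+1; sign (−1)^0·+1^2·+1^3 = +1.
Ram(2310, -3) = {2, 3, 5, 11}; no ℚ_2-point on the conic.

[2, 3, 5, 11]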